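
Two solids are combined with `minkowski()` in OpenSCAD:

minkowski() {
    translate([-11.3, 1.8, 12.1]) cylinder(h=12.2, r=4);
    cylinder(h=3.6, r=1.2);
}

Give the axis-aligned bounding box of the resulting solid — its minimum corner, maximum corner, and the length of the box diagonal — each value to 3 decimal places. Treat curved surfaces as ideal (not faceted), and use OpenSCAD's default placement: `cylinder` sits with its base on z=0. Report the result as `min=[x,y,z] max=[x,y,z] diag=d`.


min=[-16.500,-3.400,12.100] max=[-6.100,7.000,27.900] diag=21.586

A = translate([-11.3, 1.8, 12.1]) cylinder(h=12.2, r=4) → bbox [-15.3,-2.2,12.1] .. [-7.3,5.8,24.3]
B = cylinder(h=3.6, r=1.2) → bbox [-1.2,-1.2,0] .. [1.2,1.2,3.6]
lo = A.lo+B.lo = [-15.3-1.2, -2.2-1.2, 12.1+0] = [-16.500,-3.400,12.100]
hi = A.hi+B.hi = [-7.3+1.2, 5.8+1.2, 24.3+3.6] = [-6.100,7.000,27.900]
diag = √(10.4²+10.4²+15.8²) = √465.96 = 21.586


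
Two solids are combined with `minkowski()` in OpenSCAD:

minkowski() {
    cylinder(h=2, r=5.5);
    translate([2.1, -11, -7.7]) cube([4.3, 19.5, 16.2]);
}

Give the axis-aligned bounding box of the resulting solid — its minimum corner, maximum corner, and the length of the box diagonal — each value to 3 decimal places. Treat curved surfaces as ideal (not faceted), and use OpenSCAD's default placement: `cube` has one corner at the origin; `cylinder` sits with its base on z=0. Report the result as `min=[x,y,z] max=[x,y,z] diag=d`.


min=[-3.400,-16.500,-7.700] max=[11.900,14.000,10.500] diag=38.673

A = translate([2.1, -11, -7.7]) cube([4.3, 19.5, 16.2]) → bbox [2.1,-11,-7.7] .. [6.4,8.5,8.5]
B = cylinder(h=2, r=5.5) → bbox [-5.5,-5.5,0] .. [5.5,5.5,2]
lo = A.lo+B.lo = [2.1-5.5, -11-5.5, -7.7+0] = [-3.400,-16.500,-7.700]
hi = A.hi+B.hi = [6.4+5.5, 8.5+5.5, 8.5+2] = [11.900,14.000,10.500]
diag = √(15.3²+30.5²+18.2²) = √1495.58 = 38.673


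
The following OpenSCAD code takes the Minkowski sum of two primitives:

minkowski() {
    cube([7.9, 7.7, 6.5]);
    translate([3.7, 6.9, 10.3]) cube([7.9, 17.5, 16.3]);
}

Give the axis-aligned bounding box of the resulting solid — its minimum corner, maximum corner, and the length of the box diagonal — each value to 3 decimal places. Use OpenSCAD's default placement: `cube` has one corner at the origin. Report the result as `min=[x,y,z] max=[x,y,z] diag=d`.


A = translate([3.7, 6.9, 10.3]) cube([7.9, 17.5, 16.3]) → bbox [3.7,6.9,10.3] .. [11.6,24.4,26.6]
B = cube([7.9, 7.7, 6.5]) → bbox [0,0,0] .. [7.9,7.7,6.5]
lo = A.lo+B.lo = [3.7+0, 6.9+0, 10.3+0] = [3.700,6.900,10.300]
hi = A.hi+B.hi = [11.6+7.9, 24.4+7.7, 26.6+6.5] = [19.500,32.100,33.100]
diag = √(15.8²+25.2²+22.8²) = √1404.52 = 37.477

min=[3.700,6.900,10.300] max=[19.500,32.100,33.100] diag=37.477


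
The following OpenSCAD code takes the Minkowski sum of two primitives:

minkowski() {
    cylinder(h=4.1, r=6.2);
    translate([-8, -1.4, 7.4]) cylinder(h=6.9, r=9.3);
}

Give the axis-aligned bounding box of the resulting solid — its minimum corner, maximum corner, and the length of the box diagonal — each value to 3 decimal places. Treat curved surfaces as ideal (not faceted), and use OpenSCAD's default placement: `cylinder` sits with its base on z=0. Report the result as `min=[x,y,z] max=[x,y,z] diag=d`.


A = translate([-8, -1.4, 7.4]) cylinder(h=6.9, r=9.3) → bbox [-17.3,-10.7,7.4] .. [1.3,7.9,14.3]
B = cylinder(h=4.1, r=6.2) → bbox [-6.2,-6.2,0] .. [6.2,6.2,4.1]
lo = A.lo+B.lo = [-17.3-6.2, -10.7-6.2, 7.4+0] = [-23.500,-16.900,7.400]
hi = A.hi+B.hi = [1.3+6.2, 7.9+6.2, 14.3+4.1] = [7.500,14.100,18.400]
diag = √(31²+31²+11²) = √2043 = 45.200

min=[-23.500,-16.900,7.400] max=[7.500,14.100,18.400] diag=45.200


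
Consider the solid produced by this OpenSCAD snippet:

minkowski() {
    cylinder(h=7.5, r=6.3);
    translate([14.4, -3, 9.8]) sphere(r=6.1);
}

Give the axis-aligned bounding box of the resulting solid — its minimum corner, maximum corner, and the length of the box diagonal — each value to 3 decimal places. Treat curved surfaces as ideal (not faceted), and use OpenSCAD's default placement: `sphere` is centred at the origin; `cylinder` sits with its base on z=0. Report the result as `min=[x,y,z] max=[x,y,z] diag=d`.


min=[2.000,-15.400,3.700] max=[26.800,9.400,23.400] diag=40.226

A = translate([14.4, -3, 9.8]) sphere(r=6.1) → bbox [8.3,-9.1,3.7] .. [20.5,3.1,15.9]
B = cylinder(h=7.5, r=6.3) → bbox [-6.3,-6.3,0] .. [6.3,6.3,7.5]
lo = A.lo+B.lo = [8.3-6.3, -9.1-6.3, 3.7+0] = [2.000,-15.400,3.700]
hi = A.hi+B.hi = [20.5+6.3, 3.1+6.3, 15.9+7.5] = [26.800,9.400,23.400]
diag = √(24.8²+24.8²+19.7²) = √1618.17 = 40.226


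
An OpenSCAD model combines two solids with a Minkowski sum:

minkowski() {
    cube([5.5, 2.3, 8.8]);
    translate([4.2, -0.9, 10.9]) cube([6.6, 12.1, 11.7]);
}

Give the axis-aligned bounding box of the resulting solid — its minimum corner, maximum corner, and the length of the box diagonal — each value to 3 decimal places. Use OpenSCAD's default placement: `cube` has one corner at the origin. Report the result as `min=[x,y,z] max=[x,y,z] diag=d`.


min=[4.200,-0.900,10.900] max=[16.300,13.500,31.400] diag=27.821

A = translate([4.2, -0.9, 10.9]) cube([6.6, 12.1, 11.7]) → bbox [4.2,-0.9,10.9] .. [10.8,11.2,22.6]
B = cube([5.5, 2.3, 8.8]) → bbox [0,0,0] .. [5.5,2.3,8.8]
lo = A.lo+B.lo = [4.2+0, -0.9+0, 10.9+0] = [4.200,-0.900,10.900]
hi = A.hi+B.hi = [10.8+5.5, 11.2+2.3, 22.6+8.8] = [16.300,13.500,31.400]
diag = √(12.1²+14.4²+20.5²) = √774.02 = 27.821


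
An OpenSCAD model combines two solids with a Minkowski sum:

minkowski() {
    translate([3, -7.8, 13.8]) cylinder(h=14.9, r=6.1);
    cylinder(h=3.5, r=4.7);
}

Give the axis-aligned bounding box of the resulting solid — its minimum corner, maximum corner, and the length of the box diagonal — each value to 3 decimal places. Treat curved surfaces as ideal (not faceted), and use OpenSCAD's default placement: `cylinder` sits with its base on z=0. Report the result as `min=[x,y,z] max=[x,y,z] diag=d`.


A = translate([3, -7.8, 13.8]) cylinder(h=14.9, r=6.1) → bbox [-3.1,-13.9,13.8] .. [9.1,-1.7,28.7]
B = cylinder(h=3.5, r=4.7) → bbox [-4.7,-4.7,0] .. [4.7,4.7,3.5]
lo = A.lo+B.lo = [-3.1-4.7, -13.9-4.7, 13.8+0] = [-7.800,-18.600,13.800]
hi = A.hi+B.hi = [9.1+4.7, -1.7+4.7, 28.7+3.5] = [13.800,3.000,32.200]
diag = √(21.6²+21.6²+18.4²) = √1271.68 = 35.661

min=[-7.800,-18.600,13.800] max=[13.800,3.000,32.200] diag=35.661


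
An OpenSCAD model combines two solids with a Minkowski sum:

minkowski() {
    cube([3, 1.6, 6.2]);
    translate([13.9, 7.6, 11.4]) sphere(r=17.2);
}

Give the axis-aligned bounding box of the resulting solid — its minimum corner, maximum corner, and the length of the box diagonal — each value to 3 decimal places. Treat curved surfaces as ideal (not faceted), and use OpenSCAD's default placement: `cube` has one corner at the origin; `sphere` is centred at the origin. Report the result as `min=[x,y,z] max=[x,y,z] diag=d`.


A = translate([13.9, 7.6, 11.4]) sphere(r=17.2) → bbox [-3.3,-9.6,-5.8] .. [31.1,24.8,28.6]
B = cube([3, 1.6, 6.2]) → bbox [0,0,0] .. [3,1.6,6.2]
lo = A.lo+B.lo = [-3.3+0, -9.6+0, -5.8+0] = [-3.300,-9.600,-5.800]
hi = A.hi+B.hi = [31.1+3, 24.8+1.6, 28.6+6.2] = [34.100,26.400,34.800]
diag = √(37.4²+36²+40.6²) = √4343.12 = 65.902

min=[-3.300,-9.600,-5.800] max=[34.100,26.400,34.800] diag=65.902


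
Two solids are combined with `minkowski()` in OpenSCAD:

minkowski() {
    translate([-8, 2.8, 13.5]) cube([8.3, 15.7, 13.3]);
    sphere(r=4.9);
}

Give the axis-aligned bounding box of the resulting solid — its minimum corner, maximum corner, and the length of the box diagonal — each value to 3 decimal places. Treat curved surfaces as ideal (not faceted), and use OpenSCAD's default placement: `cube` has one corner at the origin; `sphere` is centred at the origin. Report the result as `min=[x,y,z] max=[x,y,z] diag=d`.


min=[-12.900,-2.100,8.600] max=[5.200,23.400,31.700] diag=38.878

A = translate([-8, 2.8, 13.5]) cube([8.3, 15.7, 13.3]) → bbox [-8,2.8,13.5] .. [0.3,18.5,26.8]
B = sphere(r=4.9) → bbox [-4.9,-4.9,-4.9] .. [4.9,4.9,4.9]
lo = A.lo+B.lo = [-8-4.9, 2.8-4.9, 13.5-4.9] = [-12.900,-2.100,8.600]
hi = A.hi+B.hi = [0.3+4.9, 18.5+4.9, 26.8+4.9] = [5.200,23.400,31.700]
diag = √(18.1²+25.5²+23.1²) = √1511.47 = 38.878


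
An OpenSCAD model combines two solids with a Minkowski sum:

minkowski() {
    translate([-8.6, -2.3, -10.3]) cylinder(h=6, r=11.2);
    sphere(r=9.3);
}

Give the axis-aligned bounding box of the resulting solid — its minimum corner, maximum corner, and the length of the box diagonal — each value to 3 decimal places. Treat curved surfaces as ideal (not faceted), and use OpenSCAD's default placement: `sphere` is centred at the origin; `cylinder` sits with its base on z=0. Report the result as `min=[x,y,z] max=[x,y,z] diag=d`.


A = translate([-8.6, -2.3, -10.3]) cylinder(h=6, r=11.2) → bbox [-19.8,-13.5,-10.3] .. [2.6,8.9,-4.3]
B = sphere(r=9.3) → bbox [-9.3,-9.3,-9.3] .. [9.3,9.3,9.3]
lo = A.lo+B.lo = [-19.8-9.3, -13.5-9.3, -10.3-9.3] = [-29.100,-22.800,-19.600]
hi = A.hi+B.hi = [2.6+9.3, 8.9+9.3, -4.3+9.3] = [11.900,18.200,5.000]
diag = √(41²+41²+24.6²) = √3967.16 = 62.985

min=[-29.100,-22.800,-19.600] max=[11.900,18.200,5.000] diag=62.985


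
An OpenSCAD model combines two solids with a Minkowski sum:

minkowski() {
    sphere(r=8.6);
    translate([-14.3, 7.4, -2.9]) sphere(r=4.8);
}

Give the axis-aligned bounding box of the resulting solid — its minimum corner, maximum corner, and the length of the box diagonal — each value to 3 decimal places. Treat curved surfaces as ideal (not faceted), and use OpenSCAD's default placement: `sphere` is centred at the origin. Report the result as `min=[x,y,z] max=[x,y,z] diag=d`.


min=[-27.700,-6.000,-16.300] max=[-0.900,20.800,10.500] diag=46.419

A = translate([-14.3, 7.4, -2.9]) sphere(r=4.8) → bbox [-19.1,2.6,-7.7] .. [-9.5,12.2,1.9]
B = sphere(r=8.6) → bbox [-8.6,-8.6,-8.6] .. [8.6,8.6,8.6]
lo = A.lo+B.lo = [-19.1-8.6, 2.6-8.6, -7.7-8.6] = [-27.700,-6.000,-16.300]
hi = A.hi+B.hi = [-9.5+8.6, 12.2+8.6, 1.9+8.6] = [-0.900,20.800,10.500]
diag = √(26.8²+26.8²+26.8²) = √2154.72 = 46.419


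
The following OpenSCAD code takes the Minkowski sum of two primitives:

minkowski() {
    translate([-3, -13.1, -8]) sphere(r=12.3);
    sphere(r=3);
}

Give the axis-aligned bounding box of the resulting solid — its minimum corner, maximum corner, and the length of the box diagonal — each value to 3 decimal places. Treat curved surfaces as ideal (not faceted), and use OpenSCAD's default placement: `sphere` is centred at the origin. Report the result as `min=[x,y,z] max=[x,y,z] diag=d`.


A = translate([-3, -13.1, -8]) sphere(r=12.3) → bbox [-15.3,-25.4,-20.3] .. [9.3,-0.8,4.3]
B = sphere(r=3) → bbox [-3,-3,-3] .. [3,3,3]
lo = A.lo+B.lo = [-15.3-3, -25.4-3, -20.3-3] = [-18.300,-28.400,-23.300]
hi = A.hi+B.hi = [9.3+3, -0.8+3, 4.3+3] = [12.300,2.200,7.300]
diag = √(30.6²+30.6²+30.6²) = √2809.08 = 53.001

min=[-18.300,-28.400,-23.300] max=[12.300,2.200,7.300] diag=53.001


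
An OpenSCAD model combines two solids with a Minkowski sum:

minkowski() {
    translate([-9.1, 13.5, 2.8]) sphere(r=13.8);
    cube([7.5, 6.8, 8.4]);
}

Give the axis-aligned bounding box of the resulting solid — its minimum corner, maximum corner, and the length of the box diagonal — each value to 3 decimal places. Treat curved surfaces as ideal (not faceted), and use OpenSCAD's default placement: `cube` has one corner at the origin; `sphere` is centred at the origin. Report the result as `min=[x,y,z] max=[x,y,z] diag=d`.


min=[-22.900,-0.300,-11.000] max=[12.200,34.100,25.000] diag=60.921

A = translate([-9.1, 13.5, 2.8]) sphere(r=13.8) → bbox [-22.9,-0.3,-11] .. [4.7,27.3,16.6]
B = cube([7.5, 6.8, 8.4]) → bbox [0,0,0] .. [7.5,6.8,8.4]
lo = A.lo+B.lo = [-22.9+0, -0.3+0, -11+0] = [-22.900,-0.300,-11.000]
hi = A.hi+B.hi = [4.7+7.5, 27.3+6.8, 16.6+8.4] = [12.200,34.100,25.000]
diag = √(35.1²+34.4²+36²) = √3711.37 = 60.921


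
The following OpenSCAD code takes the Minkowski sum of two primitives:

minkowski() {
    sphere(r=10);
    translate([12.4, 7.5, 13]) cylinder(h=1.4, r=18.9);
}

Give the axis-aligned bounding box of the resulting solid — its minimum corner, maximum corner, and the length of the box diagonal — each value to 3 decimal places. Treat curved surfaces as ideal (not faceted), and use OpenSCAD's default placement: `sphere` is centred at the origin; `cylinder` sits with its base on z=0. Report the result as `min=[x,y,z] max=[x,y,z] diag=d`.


min=[-16.500,-21.400,3.000] max=[41.300,36.400,24.400] diag=84.496

A = translate([12.4, 7.5, 13]) cylinder(h=1.4, r=18.9) → bbox [-6.5,-11.4,13] .. [31.3,26.4,14.4]
B = sphere(r=10) → bbox [-10,-10,-10] .. [10,10,10]
lo = A.lo+B.lo = [-6.5-10, -11.4-10, 13-10] = [-16.500,-21.400,3.000]
hi = A.hi+B.hi = [31.3+10, 26.4+10, 14.4+10] = [41.300,36.400,24.400]
diag = √(57.8²+57.8²+21.4²) = √7139.64 = 84.496


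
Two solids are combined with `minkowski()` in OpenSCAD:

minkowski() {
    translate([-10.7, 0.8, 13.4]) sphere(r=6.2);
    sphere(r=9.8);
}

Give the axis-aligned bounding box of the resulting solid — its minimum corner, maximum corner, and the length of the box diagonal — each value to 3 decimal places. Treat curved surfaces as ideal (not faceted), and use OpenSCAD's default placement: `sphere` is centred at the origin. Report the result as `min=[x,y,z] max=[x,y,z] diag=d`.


min=[-26.700,-15.200,-2.600] max=[5.300,16.800,29.400] diag=55.426

A = translate([-10.7, 0.8, 13.4]) sphere(r=6.2) → bbox [-16.9,-5.4,7.2] .. [-4.5,7,19.6]
B = sphere(r=9.8) → bbox [-9.8,-9.8,-9.8] .. [9.8,9.8,9.8]
lo = A.lo+B.lo = [-16.9-9.8, -5.4-9.8, 7.2-9.8] = [-26.700,-15.200,-2.600]
hi = A.hi+B.hi = [-4.5+9.8, 7+9.8, 19.6+9.8] = [5.300,16.800,29.400]
diag = √(32²+32²+32²) = √3072 = 55.426


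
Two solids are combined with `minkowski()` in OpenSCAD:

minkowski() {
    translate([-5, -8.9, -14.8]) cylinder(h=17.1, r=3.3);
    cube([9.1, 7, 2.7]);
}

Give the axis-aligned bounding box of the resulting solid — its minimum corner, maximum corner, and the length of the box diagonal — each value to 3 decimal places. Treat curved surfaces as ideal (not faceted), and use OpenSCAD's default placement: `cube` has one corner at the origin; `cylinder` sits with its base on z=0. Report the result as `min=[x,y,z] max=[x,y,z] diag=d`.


min=[-8.300,-12.200,-14.800] max=[7.400,1.400,5.000] diag=28.697

A = translate([-5, -8.9, -14.8]) cylinder(h=17.1, r=3.3) → bbox [-8.3,-12.2,-14.8] .. [-1.7,-5.6,2.3]
B = cube([9.1, 7, 2.7]) → bbox [0,0,0] .. [9.1,7,2.7]
lo = A.lo+B.lo = [-8.3+0, -12.2+0, -14.8+0] = [-8.300,-12.200,-14.800]
hi = A.hi+B.hi = [-1.7+9.1, -5.6+7, 2.3+2.7] = [7.400,1.400,5.000]
diag = √(15.7²+13.6²+19.8²) = √823.49 = 28.697


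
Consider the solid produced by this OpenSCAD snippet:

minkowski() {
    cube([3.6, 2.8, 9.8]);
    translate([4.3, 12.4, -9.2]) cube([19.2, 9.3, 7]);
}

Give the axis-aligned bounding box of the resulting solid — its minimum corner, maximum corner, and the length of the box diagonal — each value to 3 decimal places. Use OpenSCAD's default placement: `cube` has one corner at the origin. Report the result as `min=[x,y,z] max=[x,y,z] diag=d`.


min=[4.300,12.400,-9.200] max=[27.100,24.500,7.600] diag=30.798

A = translate([4.3, 12.4, -9.2]) cube([19.2, 9.3, 7]) → bbox [4.3,12.4,-9.2] .. [23.5,21.7,-2.2]
B = cube([3.6, 2.8, 9.8]) → bbox [0,0,0] .. [3.6,2.8,9.8]
lo = A.lo+B.lo = [4.3+0, 12.4+0, -9.2+0] = [4.300,12.400,-9.200]
hi = A.hi+B.hi = [23.5+3.6, 21.7+2.8, -2.2+9.8] = [27.100,24.500,7.600]
diag = √(22.8²+12.1²+16.8²) = √948.49 = 30.798


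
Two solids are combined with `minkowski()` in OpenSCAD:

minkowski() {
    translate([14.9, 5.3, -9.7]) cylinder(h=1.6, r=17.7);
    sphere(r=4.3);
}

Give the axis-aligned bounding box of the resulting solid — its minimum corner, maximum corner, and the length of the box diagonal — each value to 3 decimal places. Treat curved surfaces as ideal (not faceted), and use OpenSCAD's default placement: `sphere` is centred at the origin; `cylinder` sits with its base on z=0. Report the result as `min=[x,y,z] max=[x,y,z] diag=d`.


A = translate([14.9, 5.3, -9.7]) cylinder(h=1.6, r=17.7) → bbox [-2.8,-12.4,-9.7] .. [32.6,23,-8.1]
B = sphere(r=4.3) → bbox [-4.3,-4.3,-4.3] .. [4.3,4.3,4.3]
lo = A.lo+B.lo = [-2.8-4.3, -12.4-4.3, -9.7-4.3] = [-7.100,-16.700,-14.000]
hi = A.hi+B.hi = [32.6+4.3, 23+4.3, -8.1+4.3] = [36.900,27.300,-3.800]
diag = √(44²+44²+10.2²) = √3976.04 = 63.056

min=[-7.100,-16.700,-14.000] max=[36.900,27.300,-3.800] diag=63.056


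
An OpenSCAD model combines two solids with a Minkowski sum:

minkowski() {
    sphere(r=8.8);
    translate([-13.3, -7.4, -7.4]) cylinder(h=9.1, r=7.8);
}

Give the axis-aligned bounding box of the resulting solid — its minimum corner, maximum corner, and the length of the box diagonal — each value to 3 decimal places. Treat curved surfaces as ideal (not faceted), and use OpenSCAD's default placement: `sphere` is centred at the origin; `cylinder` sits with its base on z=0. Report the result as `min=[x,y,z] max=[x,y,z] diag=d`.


A = translate([-13.3, -7.4, -7.4]) cylinder(h=9.1, r=7.8) → bbox [-21.1,-15.2,-7.4] .. [-5.5,0.4,1.7]
B = sphere(r=8.8) → bbox [-8.8,-8.8,-8.8] .. [8.8,8.8,8.8]
lo = A.lo+B.lo = [-21.1-8.8, -15.2-8.8, -7.4-8.8] = [-29.900,-24.000,-16.200]
hi = A.hi+B.hi = [-5.5+8.8, 0.4+8.8, 1.7+8.8] = [3.300,9.200,10.500]
diag = √(33.2²+33.2²+26.7²) = √2917.37 = 54.013

min=[-29.900,-24.000,-16.200] max=[3.300,9.200,10.500] diag=54.013


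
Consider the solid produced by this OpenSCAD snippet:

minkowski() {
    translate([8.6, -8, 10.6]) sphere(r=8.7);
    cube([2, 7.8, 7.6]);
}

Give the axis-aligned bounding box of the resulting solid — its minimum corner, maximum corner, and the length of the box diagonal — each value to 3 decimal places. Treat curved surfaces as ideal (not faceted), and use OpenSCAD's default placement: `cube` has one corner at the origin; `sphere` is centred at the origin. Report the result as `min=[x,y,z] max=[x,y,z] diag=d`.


min=[-0.100,-16.700,1.900] max=[19.300,8.500,26.900] diag=40.452

A = translate([8.6, -8, 10.6]) sphere(r=8.7) → bbox [-0.1,-16.7,1.9] .. [17.3,0.7,19.3]
B = cube([2, 7.8, 7.6]) → bbox [0,0,0] .. [2,7.8,7.6]
lo = A.lo+B.lo = [-0.1+0, -16.7+0, 1.9+0] = [-0.100,-16.700,1.900]
hi = A.hi+B.hi = [17.3+2, 0.7+7.8, 19.3+7.6] = [19.300,8.500,26.900]
diag = √(19.4²+25.2²+25²) = √1636.4 = 40.452


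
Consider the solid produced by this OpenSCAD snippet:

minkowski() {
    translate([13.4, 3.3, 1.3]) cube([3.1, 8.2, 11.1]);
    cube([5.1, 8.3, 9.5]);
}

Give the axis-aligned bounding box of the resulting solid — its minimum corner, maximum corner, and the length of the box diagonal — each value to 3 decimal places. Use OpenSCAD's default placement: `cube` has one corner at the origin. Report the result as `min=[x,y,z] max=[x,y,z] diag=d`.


min=[13.400,3.300,1.300] max=[21.600,19.800,21.900] diag=27.638

A = translate([13.4, 3.3, 1.3]) cube([3.1, 8.2, 11.1]) → bbox [13.4,3.3,1.3] .. [16.5,11.5,12.4]
B = cube([5.1, 8.3, 9.5]) → bbox [0,0,0] .. [5.1,8.3,9.5]
lo = A.lo+B.lo = [13.4+0, 3.3+0, 1.3+0] = [13.400,3.300,1.300]
hi = A.hi+B.hi = [16.5+5.1, 11.5+8.3, 12.4+9.5] = [21.600,19.800,21.900]
diag = √(8.2²+16.5²+20.6²) = √763.85 = 27.638


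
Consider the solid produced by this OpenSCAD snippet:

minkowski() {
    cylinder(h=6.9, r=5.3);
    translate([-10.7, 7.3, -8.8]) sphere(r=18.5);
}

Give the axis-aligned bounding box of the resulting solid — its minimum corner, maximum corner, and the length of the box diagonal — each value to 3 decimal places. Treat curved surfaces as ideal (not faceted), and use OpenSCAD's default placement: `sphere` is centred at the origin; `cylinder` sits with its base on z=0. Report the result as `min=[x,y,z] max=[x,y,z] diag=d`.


min=[-34.500,-16.500,-27.300] max=[13.100,31.100,16.600] diag=80.366

A = translate([-10.7, 7.3, -8.8]) sphere(r=18.5) → bbox [-29.2,-11.2,-27.3] .. [7.8,25.8,9.7]
B = cylinder(h=6.9, r=5.3) → bbox [-5.3,-5.3,0] .. [5.3,5.3,6.9]
lo = A.lo+B.lo = [-29.2-5.3, -11.2-5.3, -27.3+0] = [-34.500,-16.500,-27.300]
hi = A.hi+B.hi = [7.8+5.3, 25.8+5.3, 9.7+6.9] = [13.100,31.100,16.600]
diag = √(47.6²+47.6²+43.9²) = √6458.73 = 80.366


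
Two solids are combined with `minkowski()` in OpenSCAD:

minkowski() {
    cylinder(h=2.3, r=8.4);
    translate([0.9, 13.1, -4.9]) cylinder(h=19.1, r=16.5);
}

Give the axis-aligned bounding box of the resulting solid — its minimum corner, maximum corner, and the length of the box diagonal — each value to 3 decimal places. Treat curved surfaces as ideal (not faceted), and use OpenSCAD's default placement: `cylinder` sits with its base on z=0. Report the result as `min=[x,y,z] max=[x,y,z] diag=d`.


A = translate([0.9, 13.1, -4.9]) cylinder(h=19.1, r=16.5) → bbox [-15.6,-3.4,-4.9] .. [17.4,29.6,14.2]
B = cylinder(h=2.3, r=8.4) → bbox [-8.4,-8.4,0] .. [8.4,8.4,2.3]
lo = A.lo+B.lo = [-15.6-8.4, -3.4-8.4, -4.9+0] = [-24.000,-11.800,-4.900]
hi = A.hi+B.hi = [17.4+8.4, 29.6+8.4, 14.2+2.3] = [25.800,38.000,16.500]
diag = √(49.8²+49.8²+21.4²) = √5418.04 = 73.607

min=[-24.000,-11.800,-4.900] max=[25.800,38.000,16.500] diag=73.607


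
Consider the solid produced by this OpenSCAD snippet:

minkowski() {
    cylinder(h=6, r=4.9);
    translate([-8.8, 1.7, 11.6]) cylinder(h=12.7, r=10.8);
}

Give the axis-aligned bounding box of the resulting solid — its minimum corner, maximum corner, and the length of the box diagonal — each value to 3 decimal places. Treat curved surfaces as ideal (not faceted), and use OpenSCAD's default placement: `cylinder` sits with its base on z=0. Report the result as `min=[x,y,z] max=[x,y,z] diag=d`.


A = translate([-8.8, 1.7, 11.6]) cylinder(h=12.7, r=10.8) → bbox [-19.6,-9.1,11.6] .. [2,12.5,24.3]
B = cylinder(h=6, r=4.9) → bbox [-4.9,-4.9,0] .. [4.9,4.9,6]
lo = A.lo+B.lo = [-19.6-4.9, -9.1-4.9, 11.6+0] = [-24.500,-14.000,11.600]
hi = A.hi+B.hi = [2+4.9, 12.5+4.9, 24.3+6] = [6.900,17.400,30.300]
diag = √(31.4²+31.4²+18.7²) = √2321.61 = 48.183

min=[-24.500,-14.000,11.600] max=[6.900,17.400,30.300] diag=48.183


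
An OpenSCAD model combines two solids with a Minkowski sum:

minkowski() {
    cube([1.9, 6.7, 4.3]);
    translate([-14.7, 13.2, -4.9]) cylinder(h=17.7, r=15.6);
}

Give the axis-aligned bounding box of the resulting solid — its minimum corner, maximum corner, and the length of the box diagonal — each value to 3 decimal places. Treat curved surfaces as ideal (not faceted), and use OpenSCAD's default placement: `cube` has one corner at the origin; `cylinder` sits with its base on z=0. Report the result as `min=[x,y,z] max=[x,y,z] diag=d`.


A = translate([-14.7, 13.2, -4.9]) cylinder(h=17.7, r=15.6) → bbox [-30.3,-2.4,-4.9] .. [0.9,28.8,12.8]
B = cube([1.9, 6.7, 4.3]) → bbox [0,0,0] .. [1.9,6.7,4.3]
lo = A.lo+B.lo = [-30.3+0, -2.4+0, -4.9+0] = [-30.300,-2.400,-4.900]
hi = A.hi+B.hi = [0.9+1.9, 28.8+6.7, 12.8+4.3] = [2.800,35.500,17.100]
diag = √(33.1²+37.9²+22²) = √3016.02 = 54.918

min=[-30.300,-2.400,-4.900] max=[2.800,35.500,17.100] diag=54.918


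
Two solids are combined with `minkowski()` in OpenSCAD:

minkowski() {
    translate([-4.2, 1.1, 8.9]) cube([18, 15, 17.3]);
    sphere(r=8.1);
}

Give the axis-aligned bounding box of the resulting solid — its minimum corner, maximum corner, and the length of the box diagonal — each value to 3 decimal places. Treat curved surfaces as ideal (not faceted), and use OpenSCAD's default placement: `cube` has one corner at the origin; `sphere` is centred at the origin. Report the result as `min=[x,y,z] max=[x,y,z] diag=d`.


min=[-12.300,-7.000,0.800] max=[21.900,24.200,34.300] diag=57.143

A = translate([-4.2, 1.1, 8.9]) cube([18, 15, 17.3]) → bbox [-4.2,1.1,8.9] .. [13.8,16.1,26.2]
B = sphere(r=8.1) → bbox [-8.1,-8.1,-8.1] .. [8.1,8.1,8.1]
lo = A.lo+B.lo = [-4.2-8.1, 1.1-8.1, 8.9-8.1] = [-12.300,-7.000,0.800]
hi = A.hi+B.hi = [13.8+8.1, 16.1+8.1, 26.2+8.1] = [21.900,24.200,34.300]
diag = √(34.2²+31.2²+33.5²) = √3265.33 = 57.143


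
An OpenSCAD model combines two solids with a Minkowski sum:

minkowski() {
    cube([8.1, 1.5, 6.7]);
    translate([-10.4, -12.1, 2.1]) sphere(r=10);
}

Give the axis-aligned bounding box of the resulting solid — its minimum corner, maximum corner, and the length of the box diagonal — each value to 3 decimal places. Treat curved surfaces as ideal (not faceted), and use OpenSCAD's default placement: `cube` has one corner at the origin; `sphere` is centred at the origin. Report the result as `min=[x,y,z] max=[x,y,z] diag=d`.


A = translate([-10.4, -12.1, 2.1]) sphere(r=10) → bbox [-20.4,-22.1,-7.9] .. [-0.4,-2.1,12.1]
B = cube([8.1, 1.5, 6.7]) → bbox [0,0,0] .. [8.1,1.5,6.7]
lo = A.lo+B.lo = [-20.4+0, -22.1+0, -7.9+0] = [-20.400,-22.100,-7.900]
hi = A.hi+B.hi = [-0.4+8.1, -2.1+1.5, 12.1+6.7] = [7.700,-0.600,18.800]
diag = √(28.1²+21.5²+26.7²) = √1964.75 = 44.326

min=[-20.400,-22.100,-7.900] max=[7.700,-0.600,18.800] diag=44.326


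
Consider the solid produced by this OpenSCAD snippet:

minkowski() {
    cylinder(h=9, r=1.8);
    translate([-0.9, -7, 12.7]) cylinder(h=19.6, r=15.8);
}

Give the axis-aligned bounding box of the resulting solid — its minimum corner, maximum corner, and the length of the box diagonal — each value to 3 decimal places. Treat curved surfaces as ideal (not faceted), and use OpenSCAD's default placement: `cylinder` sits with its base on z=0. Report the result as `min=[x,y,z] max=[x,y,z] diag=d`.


min=[-18.500,-24.600,12.700] max=[16.700,10.600,41.300] diag=57.411

A = translate([-0.9, -7, 12.7]) cylinder(h=19.6, r=15.8) → bbox [-16.7,-22.8,12.7] .. [14.9,8.8,32.3]
B = cylinder(h=9, r=1.8) → bbox [-1.8,-1.8,0] .. [1.8,1.8,9]
lo = A.lo+B.lo = [-16.7-1.8, -22.8-1.8, 12.7+0] = [-18.500,-24.600,12.700]
hi = A.hi+B.hi = [14.9+1.8, 8.8+1.8, 32.3+9] = [16.700,10.600,41.300]
diag = √(35.2²+35.2²+28.6²) = √3296.04 = 57.411


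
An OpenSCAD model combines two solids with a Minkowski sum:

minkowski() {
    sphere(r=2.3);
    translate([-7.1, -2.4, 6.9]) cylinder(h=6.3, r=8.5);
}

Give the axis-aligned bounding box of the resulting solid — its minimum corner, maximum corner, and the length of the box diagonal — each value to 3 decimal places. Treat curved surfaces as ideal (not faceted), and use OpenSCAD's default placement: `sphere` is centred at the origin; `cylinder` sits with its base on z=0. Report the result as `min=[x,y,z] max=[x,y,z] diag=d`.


A = translate([-7.1, -2.4, 6.9]) cylinder(h=6.3, r=8.5) → bbox [-15.6,-10.9,6.9] .. [1.4,6.1,13.2]
B = sphere(r=2.3) → bbox [-2.3,-2.3,-2.3] .. [2.3,2.3,2.3]
lo = A.lo+B.lo = [-15.6-2.3, -10.9-2.3, 6.9-2.3] = [-17.900,-13.200,4.600]
hi = A.hi+B.hi = [1.4+2.3, 6.1+2.3, 13.2+2.3] = [3.700,8.400,15.500]
diag = √(21.6²+21.6²+10.9²) = √1051.93 = 32.433

min=[-17.900,-13.200,4.600] max=[3.700,8.400,15.500] diag=32.433


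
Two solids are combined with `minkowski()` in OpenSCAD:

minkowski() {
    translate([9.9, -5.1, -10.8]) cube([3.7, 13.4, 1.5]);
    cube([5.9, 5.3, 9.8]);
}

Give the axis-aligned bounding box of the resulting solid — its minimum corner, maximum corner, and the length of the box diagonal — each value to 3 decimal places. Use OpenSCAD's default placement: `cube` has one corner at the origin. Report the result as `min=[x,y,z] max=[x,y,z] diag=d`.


min=[9.900,-5.100,-10.800] max=[19.500,13.600,0.500] diag=23.865

A = translate([9.9, -5.1, -10.8]) cube([3.7, 13.4, 1.5]) → bbox [9.9,-5.1,-10.8] .. [13.6,8.3,-9.3]
B = cube([5.9, 5.3, 9.8]) → bbox [0,0,0] .. [5.9,5.3,9.8]
lo = A.lo+B.lo = [9.9+0, -5.1+0, -10.8+0] = [9.900,-5.100,-10.800]
hi = A.hi+B.hi = [13.6+5.9, 8.3+5.3, -9.3+9.8] = [19.500,13.600,0.500]
diag = √(9.6²+18.7²+11.3²) = √569.54 = 23.865


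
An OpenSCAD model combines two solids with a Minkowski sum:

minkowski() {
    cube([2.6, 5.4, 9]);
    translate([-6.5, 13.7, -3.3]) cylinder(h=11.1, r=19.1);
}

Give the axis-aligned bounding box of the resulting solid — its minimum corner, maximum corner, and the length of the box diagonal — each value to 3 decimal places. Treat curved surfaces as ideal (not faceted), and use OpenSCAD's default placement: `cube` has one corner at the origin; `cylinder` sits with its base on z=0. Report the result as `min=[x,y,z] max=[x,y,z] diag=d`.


min=[-25.600,-5.400,-3.300] max=[15.200,38.200,16.800] diag=63.005

A = translate([-6.5, 13.7, -3.3]) cylinder(h=11.1, r=19.1) → bbox [-25.6,-5.4,-3.3] .. [12.6,32.8,7.8]
B = cube([2.6, 5.4, 9]) → bbox [0,0,0] .. [2.6,5.4,9]
lo = A.lo+B.lo = [-25.6+0, -5.4+0, -3.3+0] = [-25.600,-5.400,-3.300]
hi = A.hi+B.hi = [12.6+2.6, 32.8+5.4, 7.8+9] = [15.200,38.200,16.800]
diag = √(40.8²+43.6²+20.1²) = √3969.61 = 63.005


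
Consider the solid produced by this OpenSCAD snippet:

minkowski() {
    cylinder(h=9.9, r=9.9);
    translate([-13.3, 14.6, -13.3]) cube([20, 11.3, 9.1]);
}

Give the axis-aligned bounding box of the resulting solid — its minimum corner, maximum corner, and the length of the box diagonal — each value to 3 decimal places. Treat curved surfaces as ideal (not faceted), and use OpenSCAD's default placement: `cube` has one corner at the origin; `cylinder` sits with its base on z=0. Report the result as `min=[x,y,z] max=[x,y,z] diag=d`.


A = translate([-13.3, 14.6, -13.3]) cube([20, 11.3, 9.1]) → bbox [-13.3,14.6,-13.3] .. [6.7,25.9,-4.2]
B = cylinder(h=9.9, r=9.9) → bbox [-9.9,-9.9,0] .. [9.9,9.9,9.9]
lo = A.lo+B.lo = [-13.3-9.9, 14.6-9.9, -13.3+0] = [-23.200,4.700,-13.300]
hi = A.hi+B.hi = [6.7+9.9, 25.9+9.9, -4.2+9.9] = [16.600,35.800,5.700]
diag = √(39.8²+31.1²+19²) = √2912.25 = 53.965

min=[-23.200,4.700,-13.300] max=[16.600,35.800,5.700] diag=53.965


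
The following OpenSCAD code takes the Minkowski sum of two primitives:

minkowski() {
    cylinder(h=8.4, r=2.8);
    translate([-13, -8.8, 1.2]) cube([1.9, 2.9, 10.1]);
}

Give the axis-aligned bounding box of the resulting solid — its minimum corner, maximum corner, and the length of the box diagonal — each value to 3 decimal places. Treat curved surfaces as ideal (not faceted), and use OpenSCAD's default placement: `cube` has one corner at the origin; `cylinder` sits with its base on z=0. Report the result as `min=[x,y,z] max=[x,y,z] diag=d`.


A = translate([-13, -8.8, 1.2]) cube([1.9, 2.9, 10.1]) → bbox [-13,-8.8,1.2] .. [-11.1,-5.9,11.3]
B = cylinder(h=8.4, r=2.8) → bbox [-2.8,-2.8,0] .. [2.8,2.8,8.4]
lo = A.lo+B.lo = [-13-2.8, -8.8-2.8, 1.2+0] = [-15.800,-11.600,1.200]
hi = A.hi+B.hi = [-11.1+2.8, -5.9+2.8, 11.3+8.4] = [-8.300,-3.100,19.700]
diag = √(7.5²+8.5²+18.5²) = √470.75 = 21.697

min=[-15.800,-11.600,1.200] max=[-8.300,-3.100,19.700] diag=21.697


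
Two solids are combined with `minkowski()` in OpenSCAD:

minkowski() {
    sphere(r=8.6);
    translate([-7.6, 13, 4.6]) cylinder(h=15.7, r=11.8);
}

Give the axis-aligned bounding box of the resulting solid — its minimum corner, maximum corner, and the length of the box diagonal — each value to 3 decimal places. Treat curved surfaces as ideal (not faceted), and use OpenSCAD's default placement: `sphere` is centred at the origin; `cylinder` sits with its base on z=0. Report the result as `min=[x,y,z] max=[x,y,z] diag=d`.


A = translate([-7.6, 13, 4.6]) cylinder(h=15.7, r=11.8) → bbox [-19.4,1.2,4.6] .. [4.2,24.8,20.3]
B = sphere(r=8.6) → bbox [-8.6,-8.6,-8.6] .. [8.6,8.6,8.6]
lo = A.lo+B.lo = [-19.4-8.6, 1.2-8.6, 4.6-8.6] = [-28.000,-7.400,-4.000]
hi = A.hi+B.hi = [4.2+8.6, 24.8+8.6, 20.3+8.6] = [12.800,33.400,28.900]
diag = √(40.8²+40.8²+32.9²) = √4411.69 = 66.421

min=[-28.000,-7.400,-4.000] max=[12.800,33.400,28.900] diag=66.421


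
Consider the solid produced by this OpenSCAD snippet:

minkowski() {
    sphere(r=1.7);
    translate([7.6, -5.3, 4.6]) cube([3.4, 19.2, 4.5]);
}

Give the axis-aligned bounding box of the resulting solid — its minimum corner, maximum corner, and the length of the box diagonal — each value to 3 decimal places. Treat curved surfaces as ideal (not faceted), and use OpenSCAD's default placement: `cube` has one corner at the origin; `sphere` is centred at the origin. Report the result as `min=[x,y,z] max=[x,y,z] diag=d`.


min=[5.900,-7.000,2.900] max=[12.700,15.600,10.800] diag=24.888

A = translate([7.6, -5.3, 4.6]) cube([3.4, 19.2, 4.5]) → bbox [7.6,-5.3,4.6] .. [11,13.9,9.1]
B = sphere(r=1.7) → bbox [-1.7,-1.7,-1.7] .. [1.7,1.7,1.7]
lo = A.lo+B.lo = [7.6-1.7, -5.3-1.7, 4.6-1.7] = [5.900,-7.000,2.900]
hi = A.hi+B.hi = [11+1.7, 13.9+1.7, 9.1+1.7] = [12.700,15.600,10.800]
diag = √(6.8²+22.6²+7.9²) = √619.41 = 24.888


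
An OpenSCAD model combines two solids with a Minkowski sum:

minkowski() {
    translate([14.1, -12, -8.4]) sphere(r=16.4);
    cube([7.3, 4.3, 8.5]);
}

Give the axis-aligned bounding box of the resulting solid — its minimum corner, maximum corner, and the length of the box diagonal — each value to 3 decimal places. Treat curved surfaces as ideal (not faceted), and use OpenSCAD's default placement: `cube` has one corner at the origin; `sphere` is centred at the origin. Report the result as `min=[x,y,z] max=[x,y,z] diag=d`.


min=[-2.300,-28.400,-24.800] max=[37.800,8.700,16.500] diag=68.484

A = translate([14.1, -12, -8.4]) sphere(r=16.4) → bbox [-2.3,-28.4,-24.8] .. [30.5,4.4,8]
B = cube([7.3, 4.3, 8.5]) → bbox [0,0,0] .. [7.3,4.3,8.5]
lo = A.lo+B.lo = [-2.3+0, -28.4+0, -24.8+0] = [-2.300,-28.400,-24.800]
hi = A.hi+B.hi = [30.5+7.3, 4.4+4.3, 8+8.5] = [37.800,8.700,16.500]
diag = √(40.1²+37.1²+41.3²) = √4690.11 = 68.484


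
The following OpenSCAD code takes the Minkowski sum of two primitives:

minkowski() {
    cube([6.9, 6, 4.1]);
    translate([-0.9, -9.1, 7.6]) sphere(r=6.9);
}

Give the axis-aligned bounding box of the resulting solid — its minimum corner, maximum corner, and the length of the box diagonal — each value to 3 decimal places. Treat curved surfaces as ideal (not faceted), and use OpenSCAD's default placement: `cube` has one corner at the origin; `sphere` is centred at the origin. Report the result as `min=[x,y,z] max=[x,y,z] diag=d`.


min=[-7.800,-16.000,0.700] max=[12.900,3.800,18.600] diag=33.778

A = translate([-0.9, -9.1, 7.6]) sphere(r=6.9) → bbox [-7.8,-16,0.7] .. [6,-2.2,14.5]
B = cube([6.9, 6, 4.1]) → bbox [0,0,0] .. [6.9,6,4.1]
lo = A.lo+B.lo = [-7.8+0, -16+0, 0.7+0] = [-7.800,-16.000,0.700]
hi = A.hi+B.hi = [6+6.9, -2.2+6, 14.5+4.1] = [12.900,3.800,18.600]
diag = √(20.7²+19.8²+17.9²) = √1140.94 = 33.778


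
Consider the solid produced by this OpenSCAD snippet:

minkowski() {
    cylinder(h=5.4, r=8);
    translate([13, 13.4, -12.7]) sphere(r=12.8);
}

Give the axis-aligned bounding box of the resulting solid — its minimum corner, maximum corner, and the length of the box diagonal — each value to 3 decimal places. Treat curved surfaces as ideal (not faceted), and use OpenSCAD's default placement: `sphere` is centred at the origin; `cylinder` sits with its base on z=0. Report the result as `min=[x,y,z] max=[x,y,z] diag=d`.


min=[-7.800,-7.400,-25.500] max=[33.800,34.200,5.500] diag=66.499

A = translate([13, 13.4, -12.7]) sphere(r=12.8) → bbox [0.2,0.6,-25.5] .. [25.8,26.2,0.1]
B = cylinder(h=5.4, r=8) → bbox [-8,-8,0] .. [8,8,5.4]
lo = A.lo+B.lo = [0.2-8, 0.6-8, -25.5+0] = [-7.800,-7.400,-25.500]
hi = A.hi+B.hi = [25.8+8, 26.2+8, 0.1+5.4] = [33.800,34.200,5.500]
diag = √(41.6²+41.6²+31²) = √4422.12 = 66.499


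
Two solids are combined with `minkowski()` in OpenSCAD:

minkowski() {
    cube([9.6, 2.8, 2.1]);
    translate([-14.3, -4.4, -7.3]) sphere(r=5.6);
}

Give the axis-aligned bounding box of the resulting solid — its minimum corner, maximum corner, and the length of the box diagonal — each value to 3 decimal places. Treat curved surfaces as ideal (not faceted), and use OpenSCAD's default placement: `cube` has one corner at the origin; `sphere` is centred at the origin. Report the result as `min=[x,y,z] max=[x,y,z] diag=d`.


A = translate([-14.3, -4.4, -7.3]) sphere(r=5.6) → bbox [-19.9,-10,-12.9] .. [-8.7,1.2,-1.7]
B = cube([9.6, 2.8, 2.1]) → bbox [0,0,0] .. [9.6,2.8,2.1]
lo = A.lo+B.lo = [-19.9+0, -10+0, -12.9+0] = [-19.900,-10.000,-12.900]
hi = A.hi+B.hi = [-8.7+9.6, 1.2+2.8, -1.7+2.1] = [0.900,4.000,0.400]
diag = √(20.8²+14²+13.3²) = √805.53 = 28.382

min=[-19.900,-10.000,-12.900] max=[0.900,4.000,0.400] diag=28.382


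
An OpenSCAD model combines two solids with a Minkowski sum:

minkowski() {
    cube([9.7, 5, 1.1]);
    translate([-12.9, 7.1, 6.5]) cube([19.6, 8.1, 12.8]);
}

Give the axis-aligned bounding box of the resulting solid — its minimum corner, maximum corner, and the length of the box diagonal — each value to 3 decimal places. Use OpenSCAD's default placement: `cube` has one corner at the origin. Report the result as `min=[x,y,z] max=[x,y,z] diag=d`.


A = translate([-12.9, 7.1, 6.5]) cube([19.6, 8.1, 12.8]) → bbox [-12.9,7.1,6.5] .. [6.7,15.2,19.3]
B = cube([9.7, 5, 1.1]) → bbox [0,0,0] .. [9.7,5,1.1]
lo = A.lo+B.lo = [-12.9+0, 7.1+0, 6.5+0] = [-12.900,7.100,6.500]
hi = A.hi+B.hi = [6.7+9.7, 15.2+5, 19.3+1.1] = [16.400,20.200,20.400]
diag = √(29.3²+13.1²+13.9²) = √1223.31 = 34.976

min=[-12.900,7.100,6.500] max=[16.400,20.200,20.400] diag=34.976


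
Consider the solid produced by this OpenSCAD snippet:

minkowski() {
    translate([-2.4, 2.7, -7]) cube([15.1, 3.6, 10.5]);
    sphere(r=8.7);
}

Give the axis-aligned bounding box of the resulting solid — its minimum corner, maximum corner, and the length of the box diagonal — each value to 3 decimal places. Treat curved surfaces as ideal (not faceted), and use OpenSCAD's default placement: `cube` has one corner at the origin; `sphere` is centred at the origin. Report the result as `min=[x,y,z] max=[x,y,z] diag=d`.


A = translate([-2.4, 2.7, -7]) cube([15.1, 3.6, 10.5]) → bbox [-2.4,2.7,-7] .. [12.7,6.3,3.5]
B = sphere(r=8.7) → bbox [-8.7,-8.7,-8.7] .. [8.7,8.7,8.7]
lo = A.lo+B.lo = [-2.4-8.7, 2.7-8.7, -7-8.7] = [-11.100,-6.000,-15.700]
hi = A.hi+B.hi = [12.7+8.7, 6.3+8.7, 3.5+8.7] = [21.400,15.000,12.200]
diag = √(32.5²+21²+27.9²) = √2275.66 = 47.704

min=[-11.100,-6.000,-15.700] max=[21.400,15.000,12.200] diag=47.704


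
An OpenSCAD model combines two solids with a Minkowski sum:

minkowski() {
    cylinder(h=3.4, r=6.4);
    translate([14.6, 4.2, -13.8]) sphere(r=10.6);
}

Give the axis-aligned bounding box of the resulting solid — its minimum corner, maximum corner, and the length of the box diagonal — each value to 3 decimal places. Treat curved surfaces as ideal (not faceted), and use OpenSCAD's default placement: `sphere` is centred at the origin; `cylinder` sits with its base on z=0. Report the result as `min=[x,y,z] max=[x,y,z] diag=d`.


A = translate([14.6, 4.2, -13.8]) sphere(r=10.6) → bbox [4,-6.4,-24.4] .. [25.2,14.8,-3.2]
B = cylinder(h=3.4, r=6.4) → bbox [-6.4,-6.4,0] .. [6.4,6.4,3.4]
lo = A.lo+B.lo = [4-6.4, -6.4-6.4, -24.4+0] = [-2.400,-12.800,-24.400]
hi = A.hi+B.hi = [25.2+6.4, 14.8+6.4, -3.2+3.4] = [31.600,21.200,0.200]
diag = √(34²+34²+24.6²) = √2917.16 = 54.011

min=[-2.400,-12.800,-24.400] max=[31.600,21.200,0.200] diag=54.011


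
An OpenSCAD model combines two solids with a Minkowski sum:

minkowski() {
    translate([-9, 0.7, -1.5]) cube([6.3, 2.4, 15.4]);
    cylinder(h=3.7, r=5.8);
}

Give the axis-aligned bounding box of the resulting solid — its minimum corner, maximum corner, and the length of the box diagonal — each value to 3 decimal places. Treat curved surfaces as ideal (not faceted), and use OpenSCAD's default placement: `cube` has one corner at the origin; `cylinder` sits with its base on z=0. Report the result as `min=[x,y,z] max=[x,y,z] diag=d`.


min=[-14.800,-5.100,-1.500] max=[3.100,8.900,17.600] diag=29.685

A = translate([-9, 0.7, -1.5]) cube([6.3, 2.4, 15.4]) → bbox [-9,0.7,-1.5] .. [-2.7,3.1,13.9]
B = cylinder(h=3.7, r=5.8) → bbox [-5.8,-5.8,0] .. [5.8,5.8,3.7]
lo = A.lo+B.lo = [-9-5.8, 0.7-5.8, -1.5+0] = [-14.800,-5.100,-1.500]
hi = A.hi+B.hi = [-2.7+5.8, 3.1+5.8, 13.9+3.7] = [3.100,8.900,17.600]
diag = √(17.9²+14²+19.1²) = √881.22 = 29.685
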